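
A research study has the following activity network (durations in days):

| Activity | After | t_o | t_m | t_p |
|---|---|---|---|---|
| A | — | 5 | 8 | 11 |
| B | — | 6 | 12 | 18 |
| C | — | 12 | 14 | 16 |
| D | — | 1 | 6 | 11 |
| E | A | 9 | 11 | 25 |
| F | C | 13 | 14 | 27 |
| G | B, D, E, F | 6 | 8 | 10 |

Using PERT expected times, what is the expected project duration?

te_A = (5 + 4·8 + 11)/6 = 48/6 = 8
te_B = (6 + 4·12 + 18)/6 = 72/6 = 12
te_C = (12 + 4·14 + 16)/6 = 84/6 = 14
te_D = (1 + 4·6 + 11)/6 = 36/6 = 6
te_E = (9 + 4·11 + 25)/6 = 78/6 = 13
te_F = (13 + 4·14 + 27)/6 = 96/6 = 16
te_G = (6 + 4·8 + 10)/6 = 48/6 = 8

Forward pass:
ES_A = 0; EF_A = 8
ES_B = 0; EF_B = 12
ES_C = 0; EF_C = 14
ES_D = 0; EF_D = 6
ES_E = 8; EF_E = 8+13 = 21
ES_F = 14; EF_F = 14+16 = 30
ES_G = max(EF_B=12, EF_D=6, EF_E=21, EF_F=30) = 30; EF_G = 30+8 = 38
Expected project duration μ = 38 days. Critical path: C → F → G.

38 days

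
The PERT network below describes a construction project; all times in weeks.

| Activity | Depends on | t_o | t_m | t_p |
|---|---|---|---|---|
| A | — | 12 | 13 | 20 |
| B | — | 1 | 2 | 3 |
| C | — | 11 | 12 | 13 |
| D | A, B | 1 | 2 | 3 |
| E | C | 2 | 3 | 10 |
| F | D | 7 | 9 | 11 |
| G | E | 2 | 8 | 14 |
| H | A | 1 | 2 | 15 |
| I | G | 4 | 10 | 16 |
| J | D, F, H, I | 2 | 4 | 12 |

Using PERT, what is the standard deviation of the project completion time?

te_A = (12 + 4·13 + 20)/6 = 84/6 = 14; σ²_A = ((20−12)/6)² = 1.778
te_B = (1 + 4·2 + 3)/6 = 12/6 = 2; σ²_B = ((3−1)/6)² = 0.111
te_C = (11 + 4·12 + 13)/6 = 72/6 = 12; σ²_C = ((13−11)/6)² = 0.111
te_D = (1 + 4·2 + 3)/6 = 12/6 = 2; σ²_D = ((3−1)/6)² = 0.111
te_E = (2 + 4·3 + 10)/6 = 24/6 = 4; σ²_E = ((10−2)/6)² = 1.778
te_F = (7 + 4·9 + 11)/6 = 54/6 = 9; σ²_F = ((11−7)/6)² = 0.444
te_G = (2 + 4·8 + 14)/6 = 48/6 = 8; σ²_G = ((14−2)/6)² = 4.000
te_H = (1 + 4·2 + 15)/6 = 24/6 = 4; σ²_H = ((15−1)/6)² = 5.444
te_I = (4 + 4·10 + 16)/6 = 60/6 = 10; σ²_I = ((16−4)/6)² = 4.000
te_J = (2 + 4·4 + 12)/6 = 30/6 = 5; σ²_J = ((12−2)/6)² = 2.778

Forward pass:
ES_A = 0; EF_A = 14
ES_B = 0; EF_B = 2
ES_C = 0; EF_C = 12
ES_D = max(EF_A=14, EF_B=2) = 14; EF_D = 14+2 = 16
ES_E = 12; EF_E = 12+4 = 16
ES_F = 16; EF_F = 16+9 = 25
ES_G = 16; EF_G = 16+8 = 24
ES_H = 14; EF_H = 14+4 = 18
ES_I = 24; EF_I = 24+10 = 34
ES_J = max(EF_D=16, EF_F=25, EF_H=18, EF_I=34) = 34; EF_J = 34+5 = 39
Expected project duration μ = 39 weeks. Critical path: C → E → G → I → J.

Variance along critical path = 0.111 + 1.778 + 4.000 + 4.000 + 2.778 = 12.667
σ = √12.667 = 3.559 weeks

3.56 weeks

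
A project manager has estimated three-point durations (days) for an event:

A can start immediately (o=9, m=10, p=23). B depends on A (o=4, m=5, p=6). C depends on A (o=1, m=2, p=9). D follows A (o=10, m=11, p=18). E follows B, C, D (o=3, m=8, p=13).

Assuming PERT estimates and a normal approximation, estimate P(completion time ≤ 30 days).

0.264

te_A = (9 + 4·10 + 23)/6 = 72/6 = 12; σ²_A = ((23−9)/6)² = 5.444
te_B = (4 + 4·5 + 6)/6 = 30/6 = 5; σ²_B = ((6−4)/6)² = 0.111
te_C = (1 + 4·2 + 9)/6 = 18/6 = 3; σ²_C = ((9−1)/6)² = 1.778
te_D = (10 + 4·11 + 18)/6 = 72/6 = 12; σ²_D = ((18−10)/6)² = 1.778
te_E = (3 + 4·8 + 13)/6 = 48/6 = 8; σ²_E = ((13−3)/6)² = 2.778

Forward pass:
ES_A = 0; EF_A = 12
ES_B = 12; EF_B = 12+5 = 17
ES_C = 12; EF_C = 12+3 = 15
ES_D = 12; EF_D = 12+12 = 24
ES_E = max(EF_B=17, EF_C=15, EF_D=24) = 24; EF_E = 24+8 = 32
Expected project duration μ = 32 days. Critical path: A → D → E.

Variance along critical path = 5.444 + 1.778 + 2.778 = 10.000; σ = √10.000 = 3.162 days.
Z = (30 − 32) / 3.162 = -0.632
P(T ≤ 30) = Φ(-0.632) ≈ 0.264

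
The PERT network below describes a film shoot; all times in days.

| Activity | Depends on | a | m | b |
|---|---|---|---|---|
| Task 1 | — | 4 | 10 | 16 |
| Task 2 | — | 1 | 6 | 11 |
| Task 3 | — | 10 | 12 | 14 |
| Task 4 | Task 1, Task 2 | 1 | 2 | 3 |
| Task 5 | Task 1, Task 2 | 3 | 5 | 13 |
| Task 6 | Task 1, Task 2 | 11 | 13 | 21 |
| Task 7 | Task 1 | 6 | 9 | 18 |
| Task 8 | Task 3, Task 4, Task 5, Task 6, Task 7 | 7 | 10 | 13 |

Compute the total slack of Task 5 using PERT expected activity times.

8 days

te_Task 1 = (4 + 4·10 + 16)/6 = 60/6 = 10
te_Task 2 = (1 + 4·6 + 11)/6 = 36/6 = 6
te_Task 3 = (10 + 4·12 + 14)/6 = 72/6 = 12
te_Task 4 = (1 + 4·2 + 3)/6 = 12/6 = 2
te_Task 5 = (3 + 4·5 + 13)/6 = 36/6 = 6
te_Task 6 = (11 + 4·13 + 21)/6 = 84/6 = 14
te_Task 7 = (6 + 4·9 + 18)/6 = 60/6 = 10
te_Task 8 = (7 + 4·10 + 13)/6 = 60/6 = 10

Forward pass:
ES_Task 1 = 0; EF_Task 1 = 10
ES_Task 2 = 0; EF_Task 2 = 6
ES_Task 3 = 0; EF_Task 3 = 12
ES_Task 4 = max(EF_Task 1=10, EF_Task 2=6) = 10; EF_Task 4 = 10+2 = 12
ES_Task 5 = max(EF_Task 1=10, EF_Task 2=6) = 10; EF_Task 5 = 10+6 = 16
ES_Task 6 = max(EF_Task 1=10, EF_Task 2=6) = 10; EF_Task 6 = 10+14 = 24
ES_Task 7 = 10; EF_Task 7 = 10+10 = 20
ES_Task 8 = max(EF_Task 3=12, EF_Task 4=12, EF_Task 5=16, EF_Task 6=24, EF_Task 7=20) = 24; EF_Task 8 = 24+10 = 34
Expected project duration μ = 34 days. Critical path: Task 1 → Task 6 → Task 8.

Backward pass:
LF_Task 8 = 34; LS_Task 8 = 34−10 = 24
LF_Task 7 = LS_Task 8 = 24; LS_Task 7 = 24−10 = 14
LF_Task 6 = LS_Task 8 = 24; LS_Task 6 = 24−14 = 10
LF_Task 5 = LS_Task 8 = 24; LS_Task 5 = 24−6 = 18
LF_Task 4 = LS_Task 8 = 24; LS_Task 4 = 24−2 = 22
LF_Task 3 = LS_Task 8 = 24; LS_Task 3 = 24−12 = 12
LF_Task 2 = min(LS_Task 4=22, LS_Task 5=18, LS_Task 6=10) = 10; LS_Task 2 = 10−6 = 4
LF_Task 1 = min(LS_Task 4=22, LS_Task 5=18, LS_Task 6=10, LS_Task 7=14) = 10; LS_Task 1 = 10−10 = 0
Slack_Task 5 = LS_Task 5 − ES_Task 5 = 18 − 10 = 8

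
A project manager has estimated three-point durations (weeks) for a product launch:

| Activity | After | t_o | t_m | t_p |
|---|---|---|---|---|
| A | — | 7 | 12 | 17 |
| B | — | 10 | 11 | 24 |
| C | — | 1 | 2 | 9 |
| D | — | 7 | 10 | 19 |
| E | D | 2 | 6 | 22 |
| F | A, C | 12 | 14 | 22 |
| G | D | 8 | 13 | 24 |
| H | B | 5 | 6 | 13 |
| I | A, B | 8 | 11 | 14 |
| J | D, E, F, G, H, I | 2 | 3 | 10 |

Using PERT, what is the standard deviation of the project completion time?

te_A = (7 + 4·12 + 17)/6 = 72/6 = 12; σ²_A = ((17−7)/6)² = 2.778
te_B = (10 + 4·11 + 24)/6 = 78/6 = 13; σ²_B = ((24−10)/6)² = 5.444
te_C = (1 + 4·2 + 9)/6 = 18/6 = 3; σ²_C = ((9−1)/6)² = 1.778
te_D = (7 + 4·10 + 19)/6 = 66/6 = 11; σ²_D = ((19−7)/6)² = 4.000
te_E = (2 + 4·6 + 22)/6 = 48/6 = 8; σ²_E = ((22−2)/6)² = 11.111
te_F = (12 + 4·14 + 22)/6 = 90/6 = 15; σ²_F = ((22−12)/6)² = 2.778
te_G = (8 + 4·13 + 24)/6 = 84/6 = 14; σ²_G = ((24−8)/6)² = 7.111
te_H = (5 + 4·6 + 13)/6 = 42/6 = 7; σ²_H = ((13−5)/6)² = 1.778
te_I = (8 + 4·11 + 14)/6 = 66/6 = 11; σ²_I = ((14−8)/6)² = 1.000
te_J = (2 + 4·3 + 10)/6 = 24/6 = 4; σ²_J = ((10−2)/6)² = 1.778

Forward pass:
ES_A = 0; EF_A = 12
ES_B = 0; EF_B = 13
ES_C = 0; EF_C = 3
ES_D = 0; EF_D = 11
ES_E = 11; EF_E = 11+8 = 19
ES_F = max(EF_A=12, EF_C=3) = 12; EF_F = 12+15 = 27
ES_G = 11; EF_G = 11+14 = 25
ES_H = 13; EF_H = 13+7 = 20
ES_I = max(EF_A=12, EF_B=13) = 13; EF_I = 13+11 = 24
ES_J = max(EF_D=11, EF_E=19, EF_F=27, EF_G=25, EF_H=20, EF_I=24) = 27; EF_J = 27+4 = 31
Expected project duration μ = 31 weeks. Critical path: A → F → J.

Variance along critical path = 2.778 + 2.778 + 1.778 = 7.333
σ = √7.333 = 2.708 weeks

2.71 weeks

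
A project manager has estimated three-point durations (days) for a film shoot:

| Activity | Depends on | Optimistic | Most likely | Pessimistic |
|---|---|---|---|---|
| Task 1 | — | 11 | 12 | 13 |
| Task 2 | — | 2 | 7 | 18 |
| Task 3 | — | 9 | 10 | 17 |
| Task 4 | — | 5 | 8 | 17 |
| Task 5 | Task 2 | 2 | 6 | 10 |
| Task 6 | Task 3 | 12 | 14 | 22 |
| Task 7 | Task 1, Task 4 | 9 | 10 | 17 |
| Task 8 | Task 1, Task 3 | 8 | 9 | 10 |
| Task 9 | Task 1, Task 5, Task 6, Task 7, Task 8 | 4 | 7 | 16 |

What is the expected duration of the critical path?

te_Task 1 = (11 + 4·12 + 13)/6 = 72/6 = 12
te_Task 2 = (2 + 4·7 + 18)/6 = 48/6 = 8
te_Task 3 = (9 + 4·10 + 17)/6 = 66/6 = 11
te_Task 4 = (5 + 4·8 + 17)/6 = 54/6 = 9
te_Task 5 = (2 + 4·6 + 10)/6 = 36/6 = 6
te_Task 6 = (12 + 4·14 + 22)/6 = 90/6 = 15
te_Task 7 = (9 + 4·10 + 17)/6 = 66/6 = 11
te_Task 8 = (8 + 4·9 + 10)/6 = 54/6 = 9
te_Task 9 = (4 + 4·7 + 16)/6 = 48/6 = 8

Forward pass:
ES_Task 1 = 0; EF_Task 1 = 12
ES_Task 2 = 0; EF_Task 2 = 8
ES_Task 3 = 0; EF_Task 3 = 11
ES_Task 4 = 0; EF_Task 4 = 9
ES_Task 5 = 8; EF_Task 5 = 8+6 = 14
ES_Task 6 = 11; EF_Task 6 = 11+15 = 26
ES_Task 7 = max(EF_Task 1=12, EF_Task 4=9) = 12; EF_Task 7 = 12+11 = 23
ES_Task 8 = max(EF_Task 1=12, EF_Task 3=11) = 12; EF_Task 8 = 12+9 = 21
ES_Task 9 = max(EF_Task 1=12, EF_Task 5=14, EF_Task 6=26, EF_Task 7=23, EF_Task 8=21) = 26; EF_Task 9 = 26+8 = 34
Expected project duration μ = 34 days. Critical path: Task 3 → Task 6 → Task 9.

34 days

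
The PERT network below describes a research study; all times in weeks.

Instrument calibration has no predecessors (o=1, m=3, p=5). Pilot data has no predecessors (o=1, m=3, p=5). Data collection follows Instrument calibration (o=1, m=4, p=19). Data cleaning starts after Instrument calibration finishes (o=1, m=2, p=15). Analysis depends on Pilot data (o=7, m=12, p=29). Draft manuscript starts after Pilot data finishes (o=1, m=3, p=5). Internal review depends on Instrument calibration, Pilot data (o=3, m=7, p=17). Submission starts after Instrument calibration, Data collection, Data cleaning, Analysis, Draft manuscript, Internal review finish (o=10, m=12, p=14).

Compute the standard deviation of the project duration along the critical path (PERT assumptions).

3.79 weeks

te_Instrument calibration = (1 + 4·3 + 5)/6 = 18/6 = 3; σ²_Instrument calibration = ((5−1)/6)² = 0.444
te_Pilot data = (1 + 4·3 + 5)/6 = 18/6 = 3; σ²_Pilot data = ((5−1)/6)² = 0.444
te_Data collection = (1 + 4·4 + 19)/6 = 36/6 = 6; σ²_Data collection = ((19−1)/6)² = 9.000
te_Data cleaning = (1 + 4·2 + 15)/6 = 24/6 = 4; σ²_Data cleaning = ((15−1)/6)² = 5.444
te_Analysis = (7 + 4·12 + 29)/6 = 84/6 = 14; σ²_Analysis = ((29−7)/6)² = 13.444
te_Draft manuscript = (1 + 4·3 + 5)/6 = 18/6 = 3; σ²_Draft manuscript = ((5−1)/6)² = 0.444
te_Internal review = (3 + 4·7 + 17)/6 = 48/6 = 8; σ²_Internal review = ((17−3)/6)² = 5.444
te_Submission = (10 + 4·12 + 14)/6 = 72/6 = 12; σ²_Submission = ((14−10)/6)² = 0.444

Forward pass:
ES_Instrument calibration = 0; EF_Instrument calibration = 3
ES_Pilot data = 0; EF_Pilot data = 3
ES_Data collection = 3; EF_Data collection = 3+6 = 9
ES_Data cleaning = 3; EF_Data cleaning = 3+4 = 7
ES_Analysis = 3; EF_Analysis = 3+14 = 17
ES_Draft manuscript = 3; EF_Draft manuscript = 3+3 = 6
ES_Internal review = max(EF_Instrument calibration=3, EF_Pilot data=3) = 3; EF_Internal review = 3+8 = 11
ES_Submission = max(EF_Instrument calibration=3, EF_Data collection=9, EF_Data cleaning=7, EF_Analysis=17, EF_Draft manuscript=6, EF_Internal review=11) = 17; EF_Submission = 17+12 = 29
Expected project duration μ = 29 weeks. Critical path: Pilot data → Analysis → Submission.

Variance along critical path = 0.444 + 13.444 + 0.444 = 14.333
σ = √14.333 = 3.786 weeks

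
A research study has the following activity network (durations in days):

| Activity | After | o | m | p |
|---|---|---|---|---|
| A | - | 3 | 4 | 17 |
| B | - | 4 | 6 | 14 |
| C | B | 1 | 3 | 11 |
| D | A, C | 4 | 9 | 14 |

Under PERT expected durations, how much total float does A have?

5 days

te_A = (3 + 4·4 + 17)/6 = 36/6 = 6
te_B = (4 + 4·6 + 14)/6 = 42/6 = 7
te_C = (1 + 4·3 + 11)/6 = 24/6 = 4
te_D = (4 + 4·9 + 14)/6 = 54/6 = 9

Forward pass:
ES_A = 0; EF_A = 6
ES_B = 0; EF_B = 7
ES_C = 7; EF_C = 7+4 = 11
ES_D = max(EF_A=6, EF_C=11) = 11; EF_D = 11+9 = 20
Expected project duration μ = 20 days. Critical path: B → C → D.

Backward pass:
LF_D = 20; LS_D = 20−9 = 11
LF_C = LS_D = 11; LS_C = 11−4 = 7
LF_B = LS_C = 7; LS_B = 7−7 = 0
LF_A = LS_D = 11; LS_A = 11−6 = 5
Slack_A = LS_A − ES_A = 5 − 0 = 5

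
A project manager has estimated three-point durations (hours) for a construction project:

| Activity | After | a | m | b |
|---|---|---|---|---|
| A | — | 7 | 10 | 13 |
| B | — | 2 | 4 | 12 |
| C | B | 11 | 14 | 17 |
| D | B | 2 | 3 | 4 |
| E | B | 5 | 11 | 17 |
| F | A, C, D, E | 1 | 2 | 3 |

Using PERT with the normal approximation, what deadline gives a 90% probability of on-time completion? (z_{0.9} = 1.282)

23.5 hours

te_A = (7 + 4·10 + 13)/6 = 60/6 = 10; σ²_A = ((13−7)/6)² = 1.000
te_B = (2 + 4·4 + 12)/6 = 30/6 = 5; σ²_B = ((12−2)/6)² = 2.778
te_C = (11 + 4·14 + 17)/6 = 84/6 = 14; σ²_C = ((17−11)/6)² = 1.000
te_D = (2 + 4·3 + 4)/6 = 18/6 = 3; σ²_D = ((4−2)/6)² = 0.111
te_E = (5 + 4·11 + 17)/6 = 66/6 = 11; σ²_E = ((17−5)/6)² = 4.000
te_F = (1 + 4·2 + 3)/6 = 12/6 = 2; σ²_F = ((3−1)/6)² = 0.111

Forward pass:
ES_A = 0; EF_A = 10
ES_B = 0; EF_B = 5
ES_C = 5; EF_C = 5+14 = 19
ES_D = 5; EF_D = 5+3 = 8
ES_E = 5; EF_E = 5+11 = 16
ES_F = max(EF_A=10, EF_C=19, EF_D=8, EF_E=16) = 19; EF_F = 19+2 = 21
Expected project duration μ = 21 hours. Critical path: B → C → F.

Variance along critical path = 2.778 + 1.000 + 0.111 = 3.889; σ = 1.972 hours.
D = μ + z·σ = 21 + 1.282·1.972 = 23.5 hours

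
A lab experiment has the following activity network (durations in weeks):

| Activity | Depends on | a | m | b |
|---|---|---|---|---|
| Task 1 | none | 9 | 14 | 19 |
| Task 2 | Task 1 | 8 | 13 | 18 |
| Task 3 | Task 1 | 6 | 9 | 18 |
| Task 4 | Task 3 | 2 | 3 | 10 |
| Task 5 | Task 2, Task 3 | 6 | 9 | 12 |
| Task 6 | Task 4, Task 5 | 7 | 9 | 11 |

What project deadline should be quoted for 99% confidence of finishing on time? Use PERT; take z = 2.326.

te_Task 1 = (9 + 4·14 + 19)/6 = 84/6 = 14; σ²_Task 1 = ((19−9)/6)² = 2.778
te_Task 2 = (8 + 4·13 + 18)/6 = 78/6 = 13; σ²_Task 2 = ((18−8)/6)² = 2.778
te_Task 3 = (6 + 4·9 + 18)/6 = 60/6 = 10; σ²_Task 3 = ((18−6)/6)² = 4.000
te_Task 4 = (2 + 4·3 + 10)/6 = 24/6 = 4; σ²_Task 4 = ((10−2)/6)² = 1.778
te_Task 5 = (6 + 4·9 + 12)/6 = 54/6 = 9; σ²_Task 5 = ((12−6)/6)² = 1.000
te_Task 6 = (7 + 4·9 + 11)/6 = 54/6 = 9; σ²_Task 6 = ((11−7)/6)² = 0.444

Forward pass:
ES_Task 1 = 0; EF_Task 1 = 14
ES_Task 2 = 14; EF_Task 2 = 14+13 = 27
ES_Task 3 = 14; EF_Task 3 = 14+10 = 24
ES_Task 4 = 24; EF_Task 4 = 24+4 = 28
ES_Task 5 = max(EF_Task 2=27, EF_Task 3=24) = 27; EF_Task 5 = 27+9 = 36
ES_Task 6 = max(EF_Task 4=28, EF_Task 5=36) = 36; EF_Task 6 = 36+9 = 45
Expected project duration μ = 45 weeks. Critical path: Task 1 → Task 2 → Task 5 → Task 6.

Variance along critical path = 2.778 + 2.778 + 1.000 + 0.444 = 7.000; σ = 2.646 weeks.
D = μ + z·σ = 45 + 2.326·2.646 = 51.2 weeks

51.2 weeks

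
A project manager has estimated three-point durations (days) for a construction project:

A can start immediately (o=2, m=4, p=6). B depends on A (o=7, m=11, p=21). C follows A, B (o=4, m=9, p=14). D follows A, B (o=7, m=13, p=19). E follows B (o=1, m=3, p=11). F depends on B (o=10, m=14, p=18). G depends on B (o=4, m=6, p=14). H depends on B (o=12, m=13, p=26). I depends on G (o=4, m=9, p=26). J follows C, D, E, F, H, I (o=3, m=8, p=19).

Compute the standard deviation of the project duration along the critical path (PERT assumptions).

te_A = (2 + 4·4 + 6)/6 = 24/6 = 4; σ²_A = ((6−2)/6)² = 0.444
te_B = (7 + 4·11 + 21)/6 = 72/6 = 12; σ²_B = ((21−7)/6)² = 5.444
te_C = (4 + 4·9 + 14)/6 = 54/6 = 9; σ²_C = ((14−4)/6)² = 2.778
te_D = (7 + 4·13 + 19)/6 = 78/6 = 13; σ²_D = ((19−7)/6)² = 4.000
te_E = (1 + 4·3 + 11)/6 = 24/6 = 4; σ²_E = ((11−1)/6)² = 2.778
te_F = (10 + 4·14 + 18)/6 = 84/6 = 14; σ²_F = ((18−10)/6)² = 1.778
te_G = (4 + 4·6 + 14)/6 = 42/6 = 7; σ²_G = ((14−4)/6)² = 2.778
te_H = (12 + 4·13 + 26)/6 = 90/6 = 15; σ²_H = ((26−12)/6)² = 5.444
te_I = (4 + 4·9 + 26)/6 = 66/6 = 11; σ²_I = ((26−4)/6)² = 13.444
te_J = (3 + 4·8 + 19)/6 = 54/6 = 9; σ²_J = ((19−3)/6)² = 7.111

Forward pass:
ES_A = 0; EF_A = 4
ES_B = 4; EF_B = 4+12 = 16
ES_C = max(EF_A=4, EF_B=16) = 16; EF_C = 16+9 = 25
ES_D = max(EF_A=4, EF_B=16) = 16; EF_D = 16+13 = 29
ES_E = 16; EF_E = 16+4 = 20
ES_F = 16; EF_F = 16+14 = 30
ES_G = 16; EF_G = 16+7 = 23
ES_H = 16; EF_H = 16+15 = 31
ES_I = 23; EF_I = 23+11 = 34
ES_J = max(EF_C=25, EF_D=29, EF_E=20, EF_F=30, EF_H=31, EF_I=34) = 34; EF_J = 34+9 = 43
Expected project duration μ = 43 days. Critical path: A → B → G → I → J.

Variance along critical path = 0.444 + 5.444 + 2.778 + 13.444 + 7.111 = 29.222
σ = √29.222 = 5.406 days

5.41 days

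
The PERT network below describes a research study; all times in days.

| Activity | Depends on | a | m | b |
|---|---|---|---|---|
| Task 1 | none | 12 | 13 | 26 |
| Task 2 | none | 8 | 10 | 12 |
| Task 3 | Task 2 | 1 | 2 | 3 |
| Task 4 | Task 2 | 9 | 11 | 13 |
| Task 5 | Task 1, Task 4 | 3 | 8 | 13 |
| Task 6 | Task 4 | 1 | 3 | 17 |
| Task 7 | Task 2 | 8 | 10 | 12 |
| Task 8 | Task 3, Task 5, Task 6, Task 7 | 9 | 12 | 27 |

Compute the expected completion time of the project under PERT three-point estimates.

te_Task 1 = (12 + 4·13 + 26)/6 = 90/6 = 15
te_Task 2 = (8 + 4·10 + 12)/6 = 60/6 = 10
te_Task 3 = (1 + 4·2 + 3)/6 = 12/6 = 2
te_Task 4 = (9 + 4·11 + 13)/6 = 66/6 = 11
te_Task 5 = (3 + 4·8 + 13)/6 = 48/6 = 8
te_Task 6 = (1 + 4·3 + 17)/6 = 30/6 = 5
te_Task 7 = (8 + 4·10 + 12)/6 = 60/6 = 10
te_Task 8 = (9 + 4·12 + 27)/6 = 84/6 = 14

Forward pass:
ES_Task 1 = 0; EF_Task 1 = 15
ES_Task 2 = 0; EF_Task 2 = 10
ES_Task 3 = 10; EF_Task 3 = 10+2 = 12
ES_Task 4 = 10; EF_Task 4 = 10+11 = 21
ES_Task 5 = max(EF_Task 1=15, EF_Task 4=21) = 21; EF_Task 5 = 21+8 = 29
ES_Task 6 = 21; EF_Task 6 = 21+5 = 26
ES_Task 7 = 10; EF_Task 7 = 10+10 = 20
ES_Task 8 = max(EF_Task 3=12, EF_Task 5=29, EF_Task 6=26, EF_Task 7=20) = 29; EF_Task 8 = 29+14 = 43
Expected project duration μ = 43 days. Critical path: Task 2 → Task 4 → Task 5 → Task 8.

43 days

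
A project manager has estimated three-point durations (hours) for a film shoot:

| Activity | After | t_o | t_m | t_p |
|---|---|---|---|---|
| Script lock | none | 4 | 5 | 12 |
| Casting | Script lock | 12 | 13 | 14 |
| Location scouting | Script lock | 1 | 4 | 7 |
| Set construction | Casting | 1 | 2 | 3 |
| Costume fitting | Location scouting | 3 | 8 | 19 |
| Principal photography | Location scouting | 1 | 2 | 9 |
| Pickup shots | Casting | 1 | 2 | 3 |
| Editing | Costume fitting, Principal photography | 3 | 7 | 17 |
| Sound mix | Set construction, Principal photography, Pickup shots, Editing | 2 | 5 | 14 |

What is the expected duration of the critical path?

33 hours

te_Script lock = (4 + 4·5 + 12)/6 = 36/6 = 6
te_Casting = (12 + 4·13 + 14)/6 = 78/6 = 13
te_Location scouting = (1 + 4·4 + 7)/6 = 24/6 = 4
te_Set construction = (1 + 4·2 + 3)/6 = 12/6 = 2
te_Costume fitting = (3 + 4·8 + 19)/6 = 54/6 = 9
te_Principal photography = (1 + 4·2 + 9)/6 = 18/6 = 3
te_Pickup shots = (1 + 4·2 + 3)/6 = 12/6 = 2
te_Editing = (3 + 4·7 + 17)/6 = 48/6 = 8
te_Sound mix = (2 + 4·5 + 14)/6 = 36/6 = 6

Forward pass:
ES_Script lock = 0; EF_Script lock = 6
ES_Casting = 6; EF_Casting = 6+13 = 19
ES_Location scouting = 6; EF_Location scouting = 6+4 = 10
ES_Set construction = 19; EF_Set construction = 19+2 = 21
ES_Costume fitting = 10; EF_Costume fitting = 10+9 = 19
ES_Principal photography = 10; EF_Principal photography = 10+3 = 13
ES_Pickup shots = 19; EF_Pickup shots = 19+2 = 21
ES_Editing = max(EF_Costume fitting=19, EF_Principal photography=13) = 19; EF_Editing = 19+8 = 27
ES_Sound mix = max(EF_Set construction=21, EF_Principal photography=13, EF_Pickup shots=21, EF_Editing=27) = 27; EF_Sound mix = 27+6 = 33
Expected project duration μ = 33 hours. Critical path: Script lock → Location scouting → Costume fitting → Editing → Sound mix.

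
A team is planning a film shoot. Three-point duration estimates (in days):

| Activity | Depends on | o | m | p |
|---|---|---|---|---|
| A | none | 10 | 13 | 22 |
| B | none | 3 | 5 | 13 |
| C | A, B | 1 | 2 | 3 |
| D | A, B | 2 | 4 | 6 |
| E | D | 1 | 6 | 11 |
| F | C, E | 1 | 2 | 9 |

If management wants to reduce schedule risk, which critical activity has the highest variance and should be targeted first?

te_A = (10 + 4·13 + 22)/6 = 84/6 = 14; σ²_A = ((22−10)/6)² = 4.000
te_B = (3 + 4·5 + 13)/6 = 36/6 = 6; σ²_B = ((13−3)/6)² = 2.778
te_C = (1 + 4·2 + 3)/6 = 12/6 = 2; σ²_C = ((3−1)/6)² = 0.111
te_D = (2 + 4·4 + 6)/6 = 24/6 = 4; σ²_D = ((6−2)/6)² = 0.444
te_E = (1 + 4·6 + 11)/6 = 36/6 = 6; σ²_E = ((11−1)/6)² = 2.778
te_F = (1 + 4·2 + 9)/6 = 18/6 = 3; σ²_F = ((9−1)/6)² = 1.778

Forward pass:
ES_A = 0; EF_A = 14
ES_B = 0; EF_B = 6
ES_C = max(EF_A=14, EF_B=6) = 14; EF_C = 14+2 = 16
ES_D = max(EF_A=14, EF_B=6) = 14; EF_D = 14+4 = 18
ES_E = 18; EF_E = 18+6 = 24
ES_F = max(EF_C=16, EF_E=24) = 24; EF_F = 24+3 = 27
Expected project duration μ = 27 days. Critical path: A → D → E → F.

Variances on critical path: σ²_A=4.000, σ²_D=0.444, σ²_E=2.778, σ²_F=1.778.
Largest is σ²_A = 4.000.

A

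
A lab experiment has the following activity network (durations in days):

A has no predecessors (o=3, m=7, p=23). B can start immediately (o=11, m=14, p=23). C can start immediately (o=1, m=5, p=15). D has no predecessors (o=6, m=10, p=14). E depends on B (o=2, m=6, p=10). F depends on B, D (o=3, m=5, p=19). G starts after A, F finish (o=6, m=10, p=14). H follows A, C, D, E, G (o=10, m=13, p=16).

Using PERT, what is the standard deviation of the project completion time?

3.73 days

te_A = (3 + 4·7 + 23)/6 = 54/6 = 9; σ²_A = ((23−3)/6)² = 11.111
te_B = (11 + 4·14 + 23)/6 = 90/6 = 15; σ²_B = ((23−11)/6)² = 4.000
te_C = (1 + 4·5 + 15)/6 = 36/6 = 6; σ²_C = ((15−1)/6)² = 5.444
te_D = (6 + 4·10 + 14)/6 = 60/6 = 10; σ²_D = ((14−6)/6)² = 1.778
te_E = (2 + 4·6 + 10)/6 = 36/6 = 6; σ²_E = ((10−2)/6)² = 1.778
te_F = (3 + 4·5 + 19)/6 = 42/6 = 7; σ²_F = ((19−3)/6)² = 7.111
te_G = (6 + 4·10 + 14)/6 = 60/6 = 10; σ²_G = ((14−6)/6)² = 1.778
te_H = (10 + 4·13 + 16)/6 = 78/6 = 13; σ²_H = ((16−10)/6)² = 1.000

Forward pass:
ES_A = 0; EF_A = 9
ES_B = 0; EF_B = 15
ES_C = 0; EF_C = 6
ES_D = 0; EF_D = 10
ES_E = 15; EF_E = 15+6 = 21
ES_F = max(EF_B=15, EF_D=10) = 15; EF_F = 15+7 = 22
ES_G = max(EF_A=9, EF_F=22) = 22; EF_G = 22+10 = 32
ES_H = max(EF_A=9, EF_C=6, EF_D=10, EF_E=21, EF_G=32) = 32; EF_H = 32+13 = 45
Expected project duration μ = 45 days. Critical path: B → F → G → H.

Variance along critical path = 4.000 + 7.111 + 1.778 + 1.000 = 13.889
σ = √13.889 = 3.727 days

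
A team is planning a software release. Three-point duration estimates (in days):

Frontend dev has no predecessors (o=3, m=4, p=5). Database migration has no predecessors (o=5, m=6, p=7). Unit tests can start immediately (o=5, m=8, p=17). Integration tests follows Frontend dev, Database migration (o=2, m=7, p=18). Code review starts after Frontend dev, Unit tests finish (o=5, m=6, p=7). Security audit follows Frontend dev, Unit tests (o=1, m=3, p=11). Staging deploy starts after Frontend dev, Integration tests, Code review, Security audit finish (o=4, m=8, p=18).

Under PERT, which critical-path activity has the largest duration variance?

te_Frontend dev = (3 + 4·4 + 5)/6 = 24/6 = 4; σ²_Frontend dev = ((5−3)/6)² = 0.111
te_Database migration = (5 + 4·6 + 7)/6 = 36/6 = 6; σ²_Database migration = ((7−5)/6)² = 0.111
te_Unit tests = (5 + 4·8 + 17)/6 = 54/6 = 9; σ²_Unit tests = ((17−5)/6)² = 4.000
te_Integration tests = (2 + 4·7 + 18)/6 = 48/6 = 8; σ²_Integration tests = ((18−2)/6)² = 7.111
te_Code review = (5 + 4·6 + 7)/6 = 36/6 = 6; σ²_Code review = ((7−5)/6)² = 0.111
te_Security audit = (1 + 4·3 + 11)/6 = 24/6 = 4; σ²_Security audit = ((11−1)/6)² = 2.778
te_Staging deploy = (4 + 4·8 + 18)/6 = 54/6 = 9; σ²_Staging deploy = ((18−4)/6)² = 5.444

Forward pass:
ES_Frontend dev = 0; EF_Frontend dev = 4
ES_Database migration = 0; EF_Database migration = 6
ES_Unit tests = 0; EF_Unit tests = 9
ES_Integration tests = max(EF_Frontend dev=4, EF_Database migration=6) = 6; EF_Integration tests = 6+8 = 14
ES_Code review = max(EF_Frontend dev=4, EF_Unit tests=9) = 9; EF_Code review = 9+6 = 15
ES_Security audit = max(EF_Frontend dev=4, EF_Unit tests=9) = 9; EF_Security audit = 9+4 = 13
ES_Staging deploy = max(EF_Frontend dev=4, EF_Integration tests=14, EF_Code review=15, EF_Security audit=13) = 15; EF_Staging deploy = 15+9 = 24
Expected project duration μ = 24 days. Critical path: Unit tests → Code review → Staging deploy.

Variances on critical path: σ²_Unit tests=4.000, σ²_Code review=0.111, σ²_Staging deploy=5.444.
Largest is σ²_Staging deploy = 5.444.

Staging deploy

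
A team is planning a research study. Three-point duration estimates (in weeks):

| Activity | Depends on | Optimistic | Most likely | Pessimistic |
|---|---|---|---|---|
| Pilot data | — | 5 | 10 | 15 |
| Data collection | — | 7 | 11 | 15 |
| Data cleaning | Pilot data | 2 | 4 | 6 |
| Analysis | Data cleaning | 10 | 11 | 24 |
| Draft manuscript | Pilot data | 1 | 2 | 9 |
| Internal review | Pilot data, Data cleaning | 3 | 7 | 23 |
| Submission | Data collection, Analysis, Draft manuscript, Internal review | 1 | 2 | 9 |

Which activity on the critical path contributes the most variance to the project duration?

te_Pilot data = (5 + 4·10 + 15)/6 = 60/6 = 10; σ²_Pilot data = ((15−5)/6)² = 2.778
te_Data collection = (7 + 4·11 + 15)/6 = 66/6 = 11; σ²_Data collection = ((15−7)/6)² = 1.778
te_Data cleaning = (2 + 4·4 + 6)/6 = 24/6 = 4; σ²_Data cleaning = ((6−2)/6)² = 0.444
te_Analysis = (10 + 4·11 + 24)/6 = 78/6 = 13; σ²_Analysis = ((24−10)/6)² = 5.444
te_Draft manuscript = (1 + 4·2 + 9)/6 = 18/6 = 3; σ²_Draft manuscript = ((9−1)/6)² = 1.778
te_Internal review = (3 + 4·7 + 23)/6 = 54/6 = 9; σ²_Internal review = ((23−3)/6)² = 11.111
te_Submission = (1 + 4·2 + 9)/6 = 18/6 = 3; σ²_Submission = ((9−1)/6)² = 1.778

Forward pass:
ES_Pilot data = 0; EF_Pilot data = 10
ES_Data collection = 0; EF_Data collection = 11
ES_Data cleaning = 10; EF_Data cleaning = 10+4 = 14
ES_Analysis = 14; EF_Analysis = 14+13 = 27
ES_Draft manuscript = 10; EF_Draft manuscript = 10+3 = 13
ES_Internal review = max(EF_Pilot data=10, EF_Data cleaning=14) = 14; EF_Internal review = 14+9 = 23
ES_Submission = max(EF_Data collection=11, EF_Analysis=27, EF_Draft manuscript=13, EF_Internal review=23) = 27; EF_Submission = 27+3 = 30
Expected project duration μ = 30 weeks. Critical path: Pilot data → Data cleaning → Analysis → Submission.

Variances on critical path: σ²_Pilot data=2.778, σ²_Data cleaning=0.444, σ²_Analysis=5.444, σ²_Submission=1.778.
Largest is σ²_Analysis = 5.444.

Analysis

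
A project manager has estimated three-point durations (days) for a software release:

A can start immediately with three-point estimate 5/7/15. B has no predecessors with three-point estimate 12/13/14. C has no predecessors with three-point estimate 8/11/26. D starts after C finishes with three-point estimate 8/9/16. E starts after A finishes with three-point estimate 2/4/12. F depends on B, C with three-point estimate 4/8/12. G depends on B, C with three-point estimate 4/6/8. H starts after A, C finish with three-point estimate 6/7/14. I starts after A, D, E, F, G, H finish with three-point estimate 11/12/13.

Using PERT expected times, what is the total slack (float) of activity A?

te_A = (5 + 4·7 + 15)/6 = 48/6 = 8
te_B = (12 + 4·13 + 14)/6 = 78/6 = 13
te_C = (8 + 4·11 + 26)/6 = 78/6 = 13
te_D = (8 + 4·9 + 16)/6 = 60/6 = 10
te_E = (2 + 4·4 + 12)/6 = 30/6 = 5
te_F = (4 + 4·8 + 12)/6 = 48/6 = 8
te_G = (4 + 4·6 + 8)/6 = 36/6 = 6
te_H = (6 + 4·7 + 14)/6 = 48/6 = 8
te_I = (11 + 4·12 + 13)/6 = 72/6 = 12

Forward pass:
ES_A = 0; EF_A = 8
ES_B = 0; EF_B = 13
ES_C = 0; EF_C = 13
ES_D = 13; EF_D = 13+10 = 23
ES_E = 8; EF_E = 8+5 = 13
ES_F = max(EF_B=13, EF_C=13) = 13; EF_F = 13+8 = 21
ES_G = max(EF_B=13, EF_C=13) = 13; EF_G = 13+6 = 19
ES_H = max(EF_A=8, EF_C=13) = 13; EF_H = 13+8 = 21
ES_I = max(EF_A=8, EF_D=23, EF_E=13, EF_F=21, EF_G=19, EF_H=21) = 23; EF_I = 23+12 = 35
Expected project duration μ = 35 days. Critical path: C → D → I.

Backward pass:
LF_I = 35; LS_I = 35−12 = 23
LF_H = LS_I = 23; LS_H = 23−8 = 15
LF_G = LS_I = 23; LS_G = 23−6 = 17
LF_F = LS_I = 23; LS_F = 23−8 = 15
LF_E = LS_I = 23; LS_E = 23−5 = 18
LF_D = LS_I = 23; LS_D = 23−10 = 13
LF_C = min(LS_D=13, LS_F=15, LS_G=17, LS_H=15) = 13; LS_C = 13−13 = 0
LF_B = min(LS_F=15, LS_G=17) = 15; LS_B = 15−13 = 2
LF_A = min(LS_E=18, LS_H=15, LS_I=23) = 15; LS_A = 15−8 = 7
Slack_A = LS_A − ES_A = 7 − 0 = 7

7 days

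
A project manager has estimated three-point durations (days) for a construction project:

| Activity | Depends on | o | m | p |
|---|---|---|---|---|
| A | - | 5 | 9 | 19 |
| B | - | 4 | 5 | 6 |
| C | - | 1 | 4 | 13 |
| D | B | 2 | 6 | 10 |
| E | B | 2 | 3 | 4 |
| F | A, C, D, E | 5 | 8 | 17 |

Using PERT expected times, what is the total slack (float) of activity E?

te_A = (5 + 4·9 + 19)/6 = 60/6 = 10
te_B = (4 + 4·5 + 6)/6 = 30/6 = 5
te_C = (1 + 4·4 + 13)/6 = 30/6 = 5
te_D = (2 + 4·6 + 10)/6 = 36/6 = 6
te_E = (2 + 4·3 + 4)/6 = 18/6 = 3
te_F = (5 + 4·8 + 17)/6 = 54/6 = 9

Forward pass:
ES_A = 0; EF_A = 10
ES_B = 0; EF_B = 5
ES_C = 0; EF_C = 5
ES_D = 5; EF_D = 5+6 = 11
ES_E = 5; EF_E = 5+3 = 8
ES_F = max(EF_A=10, EF_C=5, EF_D=11, EF_E=8) = 11; EF_F = 11+9 = 20
Expected project duration μ = 20 days. Critical path: B → D → F.

Backward pass:
LF_F = 20; LS_F = 20−9 = 11
LF_E = LS_F = 11; LS_E = 11−3 = 8
LF_D = LS_F = 11; LS_D = 11−6 = 5
LF_C = LS_F = 11; LS_C = 11−5 = 6
LF_B = min(LS_D=5, LS_E=8) = 5; LS_B = 5−5 = 0
LF_A = LS_F = 11; LS_A = 11−10 = 1
Slack_E = LS_E − ES_E = 8 − 5 = 3

3 days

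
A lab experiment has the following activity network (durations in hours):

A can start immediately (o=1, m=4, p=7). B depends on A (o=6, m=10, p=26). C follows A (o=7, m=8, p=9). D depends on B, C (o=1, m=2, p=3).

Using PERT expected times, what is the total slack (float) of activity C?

4 hours

te_A = (1 + 4·4 + 7)/6 = 24/6 = 4
te_B = (6 + 4·10 + 26)/6 = 72/6 = 12
te_C = (7 + 4·8 + 9)/6 = 48/6 = 8
te_D = (1 + 4·2 + 3)/6 = 12/6 = 2

Forward pass:
ES_A = 0; EF_A = 4
ES_B = 4; EF_B = 4+12 = 16
ES_C = 4; EF_C = 4+8 = 12
ES_D = max(EF_B=16, EF_C=12) = 16; EF_D = 16+2 = 18
Expected project duration μ = 18 hours. Critical path: A → B → D.

Backward pass:
LF_D = 18; LS_D = 18−2 = 16
LF_C = LS_D = 16; LS_C = 16−8 = 8
LF_B = LS_D = 16; LS_B = 16−12 = 4
LF_A = min(LS_B=4, LS_C=8) = 4; LS_A = 4−4 = 0
Slack_C = LS_C − ES_C = 8 − 4 = 4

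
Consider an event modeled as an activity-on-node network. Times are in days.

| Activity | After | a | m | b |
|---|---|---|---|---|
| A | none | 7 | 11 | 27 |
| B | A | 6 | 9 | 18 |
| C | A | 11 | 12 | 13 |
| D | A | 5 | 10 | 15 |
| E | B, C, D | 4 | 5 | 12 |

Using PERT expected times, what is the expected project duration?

te_A = (7 + 4·11 + 27)/6 = 78/6 = 13
te_B = (6 + 4·9 + 18)/6 = 60/6 = 10
te_C = (11 + 4·12 + 13)/6 = 72/6 = 12
te_D = (5 + 4·10 + 15)/6 = 60/6 = 10
te_E = (4 + 4·5 + 12)/6 = 36/6 = 6

Forward pass:
ES_A = 0; EF_A = 13
ES_B = 13; EF_B = 13+10 = 23
ES_C = 13; EF_C = 13+12 = 25
ES_D = 13; EF_D = 13+10 = 23
ES_E = max(EF_B=23, EF_C=25, EF_D=23) = 25; EF_E = 25+6 = 31
Expected project duration μ = 31 days. Critical path: A → C → E.

31 days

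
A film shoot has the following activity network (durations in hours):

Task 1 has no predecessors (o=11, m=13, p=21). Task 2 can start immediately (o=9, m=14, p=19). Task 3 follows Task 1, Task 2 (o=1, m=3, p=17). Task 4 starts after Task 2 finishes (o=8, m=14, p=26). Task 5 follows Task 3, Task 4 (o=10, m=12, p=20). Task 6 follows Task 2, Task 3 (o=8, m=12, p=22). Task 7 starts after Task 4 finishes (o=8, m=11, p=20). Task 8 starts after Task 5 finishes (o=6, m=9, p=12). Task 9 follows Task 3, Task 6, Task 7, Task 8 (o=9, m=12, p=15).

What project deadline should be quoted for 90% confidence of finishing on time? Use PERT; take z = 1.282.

68.2 hours

te_Task 1 = (11 + 4·13 + 21)/6 = 84/6 = 14; σ²_Task 1 = ((21−11)/6)² = 2.778
te_Task 2 = (9 + 4·14 + 19)/6 = 84/6 = 14; σ²_Task 2 = ((19−9)/6)² = 2.778
te_Task 3 = (1 + 4·3 + 17)/6 = 30/6 = 5; σ²_Task 3 = ((17−1)/6)² = 7.111
te_Task 4 = (8 + 4·14 + 26)/6 = 90/6 = 15; σ²_Task 4 = ((26−8)/6)² = 9.000
te_Task 5 = (10 + 4·12 + 20)/6 = 78/6 = 13; σ²_Task 5 = ((20−10)/6)² = 2.778
te_Task 6 = (8 + 4·12 + 22)/6 = 78/6 = 13; σ²_Task 6 = ((22−8)/6)² = 5.444
te_Task 7 = (8 + 4·11 + 20)/6 = 72/6 = 12; σ²_Task 7 = ((20−8)/6)² = 4.000
te_Task 8 = (6 + 4·9 + 12)/6 = 54/6 = 9; σ²_Task 8 = ((12−6)/6)² = 1.000
te_Task 9 = (9 + 4·12 + 15)/6 = 72/6 = 12; σ²_Task 9 = ((15−9)/6)² = 1.000

Forward pass:
ES_Task 1 = 0; EF_Task 1 = 14
ES_Task 2 = 0; EF_Task 2 = 14
ES_Task 3 = max(EF_Task 1=14, EF_Task 2=14) = 14; EF_Task 3 = 14+5 = 19
ES_Task 4 = 14; EF_Task 4 = 14+15 = 29
ES_Task 5 = max(EF_Task 3=19, EF_Task 4=29) = 29; EF_Task 5 = 29+13 = 42
ES_Task 6 = max(EF_Task 2=14, EF_Task 3=19) = 19; EF_Task 6 = 19+13 = 32
ES_Task 7 = 29; EF_Task 7 = 29+12 = 41
ES_Task 8 = 42; EF_Task 8 = 42+9 = 51
ES_Task 9 = max(EF_Task 3=19, EF_Task 6=32, EF_Task 7=41, EF_Task 8=51) = 51; EF_Task 9 = 51+12 = 63
Expected project duration μ = 63 hours. Critical path: Task 2 → Task 4 → Task 5 → Task 8 → Task 9.

Variance along critical path = 2.778 + 9.000 + 2.778 + 1.000 + 1.000 = 16.556; σ = 4.069 hours.
D = μ + z·σ = 63 + 1.282·4.069 = 68.2 hours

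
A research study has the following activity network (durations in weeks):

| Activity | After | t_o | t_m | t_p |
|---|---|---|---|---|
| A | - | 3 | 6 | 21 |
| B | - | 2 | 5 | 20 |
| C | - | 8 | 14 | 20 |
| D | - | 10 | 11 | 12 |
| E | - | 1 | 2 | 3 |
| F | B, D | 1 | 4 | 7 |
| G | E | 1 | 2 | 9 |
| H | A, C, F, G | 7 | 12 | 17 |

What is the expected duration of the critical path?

27 weeks

te_A = (3 + 4·6 + 21)/6 = 48/6 = 8
te_B = (2 + 4·5 + 20)/6 = 42/6 = 7
te_C = (8 + 4·14 + 20)/6 = 84/6 = 14
te_D = (10 + 4·11 + 12)/6 = 66/6 = 11
te_E = (1 + 4·2 + 3)/6 = 12/6 = 2
te_F = (1 + 4·4 + 7)/6 = 24/6 = 4
te_G = (1 + 4·2 + 9)/6 = 18/6 = 3
te_H = (7 + 4·12 + 17)/6 = 72/6 = 12

Forward pass:
ES_A = 0; EF_A = 8
ES_B = 0; EF_B = 7
ES_C = 0; EF_C = 14
ES_D = 0; EF_D = 11
ES_E = 0; EF_E = 2
ES_F = max(EF_B=7, EF_D=11) = 11; EF_F = 11+4 = 15
ES_G = 2; EF_G = 2+3 = 5
ES_H = max(EF_A=8, EF_C=14, EF_F=15, EF_G=5) = 15; EF_H = 15+12 = 27
Expected project duration μ = 27 weeks. Critical path: D → F → H.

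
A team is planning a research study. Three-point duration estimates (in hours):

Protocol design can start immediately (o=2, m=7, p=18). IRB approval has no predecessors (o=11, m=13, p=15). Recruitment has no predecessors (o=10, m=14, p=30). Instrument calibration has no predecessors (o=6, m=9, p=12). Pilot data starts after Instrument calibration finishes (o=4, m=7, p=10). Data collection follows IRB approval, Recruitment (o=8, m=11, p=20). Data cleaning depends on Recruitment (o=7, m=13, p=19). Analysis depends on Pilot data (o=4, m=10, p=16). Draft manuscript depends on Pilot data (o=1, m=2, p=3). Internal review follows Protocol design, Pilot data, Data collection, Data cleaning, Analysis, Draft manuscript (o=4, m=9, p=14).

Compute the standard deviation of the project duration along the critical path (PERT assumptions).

4.23 hours

te_Protocol design = (2 + 4·7 + 18)/6 = 48/6 = 8; σ²_Protocol design = ((18−2)/6)² = 7.111
te_IRB approval = (11 + 4·13 + 15)/6 = 78/6 = 13; σ²_IRB approval = ((15−11)/6)² = 0.444
te_Recruitment = (10 + 4·14 + 30)/6 = 96/6 = 16; σ²_Recruitment = ((30−10)/6)² = 11.111
te_Instrument calibration = (6 + 4·9 + 12)/6 = 54/6 = 9; σ²_Instrument calibration = ((12−6)/6)² = 1.000
te_Pilot data = (4 + 4·7 + 10)/6 = 42/6 = 7; σ²_Pilot data = ((10−4)/6)² = 1.000
te_Data collection = (8 + 4·11 + 20)/6 = 72/6 = 12; σ²_Data collection = ((20−8)/6)² = 4.000
te_Data cleaning = (7 + 4·13 + 19)/6 = 78/6 = 13; σ²_Data cleaning = ((19−7)/6)² = 4.000
te_Analysis = (4 + 4·10 + 16)/6 = 60/6 = 10; σ²_Analysis = ((16−4)/6)² = 4.000
te_Draft manuscript = (1 + 4·2 + 3)/6 = 12/6 = 2; σ²_Draft manuscript = ((3−1)/6)² = 0.111
te_Internal review = (4 + 4·9 + 14)/6 = 54/6 = 9; σ²_Internal review = ((14−4)/6)² = 2.778

Forward pass:
ES_Protocol design = 0; EF_Protocol design = 8
ES_IRB approval = 0; EF_IRB approval = 13
ES_Recruitment = 0; EF_Recruitment = 16
ES_Instrument calibration = 0; EF_Instrument calibration = 9
ES_Pilot data = 9; EF_Pilot data = 9+7 = 16
ES_Data collection = max(EF_IRB approval=13, EF_Recruitment=16) = 16; EF_Data collection = 16+12 = 28
ES_Data cleaning = 16; EF_Data cleaning = 16+13 = 29
ES_Analysis = 16; EF_Analysis = 16+10 = 26
ES_Draft manuscript = 16; EF_Draft manuscript = 16+2 = 18
ES_Internal review = max(EF_Protocol design=8, EF_Pilot data=16, EF_Data collection=28, EF_Data cleaning=29, EF_Analysis=26, EF_Draft manuscript=18) = 29; EF_Internal review = 29+9 = 38
Expected project duration μ = 38 hours. Critical path: Recruitment → Data cleaning → Internal review.

Variance along critical path = 11.111 + 4.000 + 2.778 = 17.889
σ = √17.889 = 4.230 hours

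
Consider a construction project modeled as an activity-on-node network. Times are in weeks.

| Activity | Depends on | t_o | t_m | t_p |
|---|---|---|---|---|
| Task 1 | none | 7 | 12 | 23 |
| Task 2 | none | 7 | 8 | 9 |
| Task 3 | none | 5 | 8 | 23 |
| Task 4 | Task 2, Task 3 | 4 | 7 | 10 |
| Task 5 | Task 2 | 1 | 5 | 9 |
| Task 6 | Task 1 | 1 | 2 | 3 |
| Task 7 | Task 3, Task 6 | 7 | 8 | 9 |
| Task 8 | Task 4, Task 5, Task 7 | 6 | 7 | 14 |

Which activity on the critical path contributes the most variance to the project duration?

te_Task 1 = (7 + 4·12 + 23)/6 = 78/6 = 13; σ²_Task 1 = ((23−7)/6)² = 7.111
te_Task 2 = (7 + 4·8 + 9)/6 = 48/6 = 8; σ²_Task 2 = ((9−7)/6)² = 0.111
te_Task 3 = (5 + 4·8 + 23)/6 = 60/6 = 10; σ²_Task 3 = ((23−5)/6)² = 9.000
te_Task 4 = (4 + 4·7 + 10)/6 = 42/6 = 7; σ²_Task 4 = ((10−4)/6)² = 1.000
te_Task 5 = (1 + 4·5 + 9)/6 = 30/6 = 5; σ²_Task 5 = ((9−1)/6)² = 1.778
te_Task 6 = (1 + 4·2 + 3)/6 = 12/6 = 2; σ²_Task 6 = ((3−1)/6)² = 0.111
te_Task 7 = (7 + 4·8 + 9)/6 = 48/6 = 8; σ²_Task 7 = ((9−7)/6)² = 0.111
te_Task 8 = (6 + 4·7 + 14)/6 = 48/6 = 8; σ²_Task 8 = ((14−6)/6)² = 1.778

Forward pass:
ES_Task 1 = 0; EF_Task 1 = 13
ES_Task 2 = 0; EF_Task 2 = 8
ES_Task 3 = 0; EF_Task 3 = 10
ES_Task 4 = max(EF_Task 2=8, EF_Task 3=10) = 10; EF_Task 4 = 10+7 = 17
ES_Task 5 = 8; EF_Task 5 = 8+5 = 13
ES_Task 6 = 13; EF_Task 6 = 13+2 = 15
ES_Task 7 = max(EF_Task 3=10, EF_Task 6=15) = 15; EF_Task 7 = 15+8 = 23
ES_Task 8 = max(EF_Task 4=17, EF_Task 5=13, EF_Task 7=23) = 23; EF_Task 8 = 23+8 = 31
Expected project duration μ = 31 weeks. Critical path: Task 1 → Task 6 → Task 7 → Task 8.

Variances on critical path: σ²_Task 1=7.111, σ²_Task 6=0.111, σ²_Task 7=0.111, σ²_Task 8=1.778.
Largest is σ²_Task 1 = 7.111.

Task 1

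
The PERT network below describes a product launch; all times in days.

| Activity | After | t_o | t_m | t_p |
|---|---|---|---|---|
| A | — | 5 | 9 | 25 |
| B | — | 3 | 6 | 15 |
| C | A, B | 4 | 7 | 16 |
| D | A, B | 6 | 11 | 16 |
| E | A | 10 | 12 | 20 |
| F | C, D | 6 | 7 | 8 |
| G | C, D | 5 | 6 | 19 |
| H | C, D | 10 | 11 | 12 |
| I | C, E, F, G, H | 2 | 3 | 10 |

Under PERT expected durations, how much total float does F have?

te_A = (5 + 4·9 + 25)/6 = 66/6 = 11
te_B = (3 + 4·6 + 15)/6 = 42/6 = 7
te_C = (4 + 4·7 + 16)/6 = 48/6 = 8
te_D = (6 + 4·11 + 16)/6 = 66/6 = 11
te_E = (10 + 4·12 + 20)/6 = 78/6 = 13
te_F = (6 + 4·7 + 8)/6 = 42/6 = 7
te_G = (5 + 4·6 + 19)/6 = 48/6 = 8
te_H = (10 + 4·11 + 12)/6 = 66/6 = 11
te_I = (2 + 4·3 + 10)/6 = 24/6 = 4

Forward pass:
ES_A = 0; EF_A = 11
ES_B = 0; EF_B = 7
ES_C = max(EF_A=11, EF_B=7) = 11; EF_C = 11+8 = 19
ES_D = max(EF_A=11, EF_B=7) = 11; EF_D = 11+11 = 22
ES_E = 11; EF_E = 11+13 = 24
ES_F = max(EF_C=19, EF_D=22) = 22; EF_F = 22+7 = 29
ES_G = max(EF_C=19, EF_D=22) = 22; EF_G = 22+8 = 30
ES_H = max(EF_C=19, EF_D=22) = 22; EF_H = 22+11 = 33
ES_I = max(EF_C=19, EF_E=24, EF_F=29, EF_G=30, EF_H=33) = 33; EF_I = 33+4 = 37
Expected project duration μ = 37 days. Critical path: A → D → H → I.

Backward pass:
LF_I = 37; LS_I = 37−4 = 33
LF_H = LS_I = 33; LS_H = 33−11 = 22
LF_G = LS_I = 33; LS_G = 33−8 = 25
LF_F = LS_I = 33; LS_F = 33−7 = 26
LF_E = LS_I = 33; LS_E = 33−13 = 20
LF_D = min(LS_F=26, LS_G=25, LS_H=22) = 22; LS_D = 22−11 = 11
LF_C = min(LS_F=26, LS_G=25, LS_H=22, LS_I=33) = 22; LS_C = 22−8 = 14
LF_B = min(LS_C=14, LS_D=11) = 11; LS_B = 11−7 = 4
LF_A = min(LS_C=14, LS_D=11, LS_E=20) = 11; LS_A = 11−11 = 0
Slack_F = LS_F − ES_F = 26 − 22 = 4

4 days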